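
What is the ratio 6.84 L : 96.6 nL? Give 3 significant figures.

(6.84) / (96.6 × 10⁻⁹) = 0.07081 × 10⁹

70800000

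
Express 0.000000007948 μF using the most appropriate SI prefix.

7.948 fF

= 7.948e-15 F; 1e-15 is femto.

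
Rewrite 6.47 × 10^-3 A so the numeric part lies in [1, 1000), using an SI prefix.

6.47 mA

= 6.47 × 10^-3 A; 10^-3 is milli.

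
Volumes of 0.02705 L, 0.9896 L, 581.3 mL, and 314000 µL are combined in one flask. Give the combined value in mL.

In mL:
  0.02705 L = 0.02705e3 mL = 27.05
  0.9896 L = 0.9896e3 mL = 989.6
  581.3 mL → 581.3
  314000 µL = 314000e-3 mL = 314
Sum: 27.05 + 989.6 + 581.3 + 314 = 1911.95

1911.95 mL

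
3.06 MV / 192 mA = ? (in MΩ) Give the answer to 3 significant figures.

(3.06 × 10^6) / (192 × 10^-3) = 0.015938 × 10^9 Ω

15.9 MΩ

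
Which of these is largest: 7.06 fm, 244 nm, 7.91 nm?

7.06 fm = 0.00000000000000706 m
244 nm = 0.000000244 m
7.91 nm = 0.00000000791 m

244 nm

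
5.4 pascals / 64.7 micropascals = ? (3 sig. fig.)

(5.4) / (64.7 × 10⁻⁶) = 0.08346 × 10⁶

83500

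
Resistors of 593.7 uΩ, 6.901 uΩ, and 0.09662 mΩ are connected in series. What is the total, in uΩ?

In uΩ:
  593.7 uΩ → 593.7
  6.901 uΩ → 6.901
  0.09662 mΩ = 0.09662 × 10³ uΩ = 96.62
Sum: 593.7 + 6.901 + 96.62 = 697.221

697.221 uΩ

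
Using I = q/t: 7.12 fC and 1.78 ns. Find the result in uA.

4 uA

(7.12 × 10⁻¹⁵) / (1.78 × 10⁻⁹) = 4 × 10⁻⁶ A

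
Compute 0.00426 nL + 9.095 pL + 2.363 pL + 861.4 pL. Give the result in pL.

In pL:
  0.00426 nL = 0.00426e3 pL = 4.26
  9.095 pL → 9.095
  2.363 pL → 2.363
  861.4 pL → 861.4
Sum: 4.26 + 9.095 + 2.363 + 861.4 = 877.118

877.118 pL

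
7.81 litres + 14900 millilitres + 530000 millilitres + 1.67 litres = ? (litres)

554.38 litres

In litres:
  7.81 litres → 7.81
  14900 millilitres = 14900 × 10^-3 litres = 14.9
  530000 millilitres = 530000 × 10^-3 litres = 530
  1.67 litres → 1.67
Sum: 7.81 + 14.9 + 530 + 1.67 = 554.38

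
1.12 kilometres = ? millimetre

kilo = 10^3, milli = 10^-3; factor is 10^6.
1.12 × 10^6 = 1120000

1120000 millimetres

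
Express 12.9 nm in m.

nano = 10⁻⁹, (no prefix) = 10⁰; factor is 10⁻⁹.
12.9 × 10⁻⁹ = 0.0000000129

0.0000000129 m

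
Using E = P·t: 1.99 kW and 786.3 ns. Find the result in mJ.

1.564737 mJ

1.99e3 × 786.3e-9 = 1564.737e-6 J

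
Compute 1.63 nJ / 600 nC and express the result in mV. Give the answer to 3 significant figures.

2.72 mV

(1.63 × 10⁻⁹) / (600 × 10⁻⁹) = 0.0027167 V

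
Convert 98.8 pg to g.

pico = 1e-12, (no prefix) = 1e0; factor is 1e-12.
98.8 × 1e-12 = 0.0000000000988

0.0000000000988 g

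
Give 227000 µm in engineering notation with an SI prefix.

= 227e-3 m; 1e-3 is milli.

227 mm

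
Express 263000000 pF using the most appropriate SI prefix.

= 263 × 10⁻⁶ F; 10⁻⁶ is micro.

263 uF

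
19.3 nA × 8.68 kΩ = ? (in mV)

19.3 × 10⁻⁹ × 8.68 × 10³ = 167.524 × 10⁻⁶ V

0.167524 mV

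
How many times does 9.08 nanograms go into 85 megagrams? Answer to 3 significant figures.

(85e6) / (9.08e-9) = 9.361e15

9360000000000000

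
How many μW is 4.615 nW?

0.004615 μW

nano = 10^-9, micro = 10^-6; factor is 10^-3.
4.615 × 10^-3 = 0.004615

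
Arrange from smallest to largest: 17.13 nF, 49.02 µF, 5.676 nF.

5.676 nF < 17.13 nF < 49.02 µF

17.13 nF = 0.00000001713 F
49.02 µF = 0.00004902 F
5.676 nF = 0.000000005676 F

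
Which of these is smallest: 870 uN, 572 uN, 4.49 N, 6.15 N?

572 uN

870 uN = 0.00087 N
572 uN = 0.000572 N
4.49 N = 4.49 N
6.15 N = 6.15 N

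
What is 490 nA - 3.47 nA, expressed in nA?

In nA:
  490 nA → 490
  3.47 nA → 3.47
Difference: 490 - 3.47 = 486.53

486.53 nA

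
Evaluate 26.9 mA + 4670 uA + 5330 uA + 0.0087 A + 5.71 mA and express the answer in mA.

In mA:
  26.9 mA → 26.9
  4670 uA = 4670 × 10⁻³ mA = 4.67
  5330 uA = 5330 × 10⁻³ mA = 5.33
  0.0087 A = 0.0087 × 10³ mA = 8.7
  5.71 mA → 5.71
Sum: 26.9 + 4.67 + 5.33 + 8.7 + 5.71 = 51.31

51.31 mA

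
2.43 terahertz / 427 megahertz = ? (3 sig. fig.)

5690

(2.43 × 10^12) / (427 × 10^6) = 0.005691 × 10^6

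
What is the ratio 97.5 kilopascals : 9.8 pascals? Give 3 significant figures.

(97.5 × 10³) / (9.8) = 9.949 × 10³

9950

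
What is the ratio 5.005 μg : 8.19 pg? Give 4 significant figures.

(5.005e-6) / (8.19e-12) = 0.61111e6

611100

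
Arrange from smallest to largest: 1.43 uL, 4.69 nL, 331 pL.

1.43 uL = 0.00000143 L
4.69 nL = 0.00000000469 L
331 pL = 0.000000000331 L

331 pL < 4.69 nL < 1.43 uL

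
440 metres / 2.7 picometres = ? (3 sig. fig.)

163000000000000

(440) / (2.7e-12) = 163e12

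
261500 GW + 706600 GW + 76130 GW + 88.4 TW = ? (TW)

In TW:
  261500 GW = 261500 × 10⁻³ TW = 261.5
  706600 GW = 706600 × 10⁻³ TW = 706.6
  76130 GW = 76130 × 10⁻³ TW = 76.13
  88.4 TW → 88.4
Sum: 261.5 + 706.6 + 76.13 + 88.4 = 1132.63

1132.63 TW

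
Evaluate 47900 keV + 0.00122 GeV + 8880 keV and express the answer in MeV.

58 MeV

In MeV:
  47900 keV = 47900 × 10^-3 MeV = 47.9
  0.00122 GeV = 0.00122 × 10^3 MeV = 1.22
  8880 keV = 8880 × 10^-3 MeV = 8.88
Sum: 47.9 + 1.22 + 8.88 = 58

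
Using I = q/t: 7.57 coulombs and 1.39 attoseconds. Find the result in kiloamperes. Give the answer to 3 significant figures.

5450000000000000 kiloamperes

(7.57) / (1.39 × 10^-18) = 5.446 × 10^18 A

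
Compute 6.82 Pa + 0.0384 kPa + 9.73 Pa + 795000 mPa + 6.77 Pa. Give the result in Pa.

In Pa:
  6.82 Pa → 6.82
  0.0384 kPa = 0.0384 × 10³ Pa = 38.4
  9.73 Pa → 9.73
  795000 mPa = 795000 × 10⁻³ Pa = 795
  6.77 Pa → 6.77
Sum: 6.82 + 38.4 + 9.73 + 795 + 6.77 = 856.72

856.72 Pa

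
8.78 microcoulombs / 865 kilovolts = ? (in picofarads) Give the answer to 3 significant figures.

10.2 picofarads

(8.78 × 10⁻⁶) / (865 × 10³) = 0.01015 × 10⁻⁹ F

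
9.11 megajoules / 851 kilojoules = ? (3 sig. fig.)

10.7

(9.11 × 10^6) / (851 × 10^3) = 0.01071 × 10^3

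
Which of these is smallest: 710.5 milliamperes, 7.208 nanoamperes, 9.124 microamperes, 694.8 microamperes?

7.208 nanoamperes

710.5 milliamperes = 0.7105 amperes
7.208 nanoamperes = 0.000000007208 amperes
9.124 microamperes = 0.000009124 amperes
694.8 microamperes = 0.0006948 amperes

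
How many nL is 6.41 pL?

pico = 10^-12, nano = 10^-9; factor is 10^-3.
6.41 × 10^-3 = 0.00641

0.00641 nL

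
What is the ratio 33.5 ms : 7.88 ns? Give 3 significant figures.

4250000

(33.5 × 10⁻³) / (7.88 × 10⁻⁹) = 4.251 × 10⁶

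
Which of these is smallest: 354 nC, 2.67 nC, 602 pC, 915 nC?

354 nC = 0.000000354 C
2.67 nC = 0.00000000267 C
602 pC = 0.000000000602 C
915 nC = 0.000000915 C

602 pC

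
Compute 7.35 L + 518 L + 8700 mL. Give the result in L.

In L:
  7.35 L → 7.35
  518 L → 518
  8700 mL = 8700 × 10⁻³ L = 8.7
Sum: 7.35 + 518 + 8.7 = 534.05

534.05 L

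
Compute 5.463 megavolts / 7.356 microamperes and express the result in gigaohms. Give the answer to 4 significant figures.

742.7 gigaohms

(5.463 × 10⁶) / (7.356 × 10⁻⁶) = 0.742659 × 10¹² Ω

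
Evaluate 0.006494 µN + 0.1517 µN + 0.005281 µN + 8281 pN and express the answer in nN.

In nN:
  0.006494 µN = 0.006494 × 10^3 nN = 6.494
  0.1517 µN = 0.1517 × 10^3 nN = 151.7
  0.005281 µN = 0.005281 × 10^3 nN = 5.281
  8281 pN = 8281 × 10^-3 nN = 8.281
Sum: 6.494 + 151.7 + 5.281 + 8.281 = 171.756

171.756 nN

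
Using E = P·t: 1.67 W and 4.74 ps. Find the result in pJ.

1.67 × 4.74 × 10^-12 = 7.9158 × 10^-12 J

7.9158 pJ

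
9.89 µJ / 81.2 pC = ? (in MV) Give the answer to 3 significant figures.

0.122 MV

(9.89 × 10^-6) / (81.2 × 10^-12) = 0.1218 × 10^6 V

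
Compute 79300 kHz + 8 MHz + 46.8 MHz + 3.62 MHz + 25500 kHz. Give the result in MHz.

163.22 MHz

In MHz:
  79300 kHz = 79300 × 10⁻³ MHz = 79.3
  8 MHz → 8
  46.8 MHz → 46.8
  3.62 MHz → 3.62
  25500 kHz = 25500 × 10⁻³ MHz = 25.5
Sum: 79.3 + 8 + 46.8 + 3.62 + 25.5 = 163.22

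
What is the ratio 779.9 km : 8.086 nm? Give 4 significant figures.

96450000000000

(779.9 × 10³) / (8.086 × 10⁻⁹) = 96.451 × 10¹²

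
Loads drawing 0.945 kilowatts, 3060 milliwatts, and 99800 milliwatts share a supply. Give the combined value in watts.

In watts:
  0.945 kilowatts = 0.945e3 watts = 945
  3060 milliwatts = 3060e-3 watts = 3.06
  99800 milliwatts = 99800e-3 watts = 99.8
Sum: 945 + 3.06 + 99.8 = 1047.86

1047.86 watts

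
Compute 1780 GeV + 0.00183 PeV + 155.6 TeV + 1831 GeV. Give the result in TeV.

In TeV:
  1780 GeV = 1780 × 10^-3 TeV = 1.78
  0.00183 PeV = 0.00183 × 10^3 TeV = 1.83
  155.6 TeV → 155.6
  1831 GeV = 1831 × 10^-3 TeV = 1.831
Sum: 1.78 + 1.83 + 155.6 + 1.831 = 161.041

161.041 TeV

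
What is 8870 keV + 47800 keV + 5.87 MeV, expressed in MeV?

62.54 MeV

In MeV:
  8870 keV = 8870 × 10⁻³ MeV = 8.87
  47800 keV = 47800 × 10⁻³ MeV = 47.8
  5.87 MeV → 5.87
Sum: 8.87 + 47.8 + 5.87 = 62.54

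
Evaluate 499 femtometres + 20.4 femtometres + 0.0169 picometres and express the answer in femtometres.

536.3 femtometres

In femtometres:
  499 femtometres → 499
  20.4 femtometres → 20.4
  0.0169 picometres = 0.0169 × 10³ femtometres = 16.9
Sum: 499 + 20.4 + 16.9 = 536.3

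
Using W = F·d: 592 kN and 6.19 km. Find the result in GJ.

3.66448 GJ

592 × 10³ × 6.19 × 10³ = 3664.48 × 10⁶ J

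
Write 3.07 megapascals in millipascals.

mega = 10^6, milli = 10^-3; factor is 10^9.
3.07 × 10^9 = 3070000000

3070000000 millipascals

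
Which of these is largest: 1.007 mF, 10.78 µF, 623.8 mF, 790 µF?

623.8 mF

1.007 mF = 0.001007 F
10.78 µF = 0.00001078 F
623.8 mF = 0.6238 F
790 µF = 0.00079 F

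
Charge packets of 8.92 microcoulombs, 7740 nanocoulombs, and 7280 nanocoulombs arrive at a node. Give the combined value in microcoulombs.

23.94 microcoulombs

In microcoulombs:
  8.92 microcoulombs → 8.92
  7740 nanocoulombs = 7740 × 10⁻³ microcoulombs = 7.74
  7280 nanocoulombs = 7280 × 10⁻³ microcoulombs = 7.28
Sum: 8.92 + 7.74 + 7.28 = 23.94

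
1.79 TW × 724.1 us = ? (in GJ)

1.79 × 10^12 × 724.1 × 10^-6 = 1296.139 × 10^6 J

1.296139 GJ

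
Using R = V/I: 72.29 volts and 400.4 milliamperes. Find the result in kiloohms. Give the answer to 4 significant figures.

(72.29) / (400.4 × 10⁻³) = 0.180544 × 10³ Ω

0.1805 kiloohms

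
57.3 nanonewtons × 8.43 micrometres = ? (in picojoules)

57.3 × 10⁻⁹ × 8.43 × 10⁻⁶ = 483.039 × 10⁻¹⁵ J

0.483039 picojoules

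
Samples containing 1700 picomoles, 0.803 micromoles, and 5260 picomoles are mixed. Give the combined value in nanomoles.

809.96 nanomoles

In nanomoles:
  1700 picomoles = 1700 × 10⁻³ nanomoles = 1.7
  0.803 micromoles = 0.803 × 10³ nanomoles = 803
  5260 picomoles = 5260 × 10⁻³ nanomoles = 5.26
Sum: 1.7 + 803 + 5.26 = 809.96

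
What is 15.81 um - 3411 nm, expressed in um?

In um:
  15.81 um → 15.81
  3411 nm = 3411 × 10^-3 um = 3.411
Difference: 15.81 - 3.411 = 12.399

12.399 um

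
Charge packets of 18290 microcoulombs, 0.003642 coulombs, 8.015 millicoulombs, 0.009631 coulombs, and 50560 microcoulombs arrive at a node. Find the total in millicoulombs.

In millicoulombs:
  18290 microcoulombs = 18290 × 10⁻³ millicoulombs = 18.29
  0.003642 coulombs = 0.003642 × 10³ millicoulombs = 3.642
  8.015 millicoulombs → 8.015
  0.009631 coulombs = 0.009631 × 10³ millicoulombs = 9.631
  50560 microcoulombs = 50560 × 10⁻³ millicoulombs = 50.56
Sum: 18.29 + 3.642 + 8.015 + 9.631 + 50.56 = 90.138

90.138 millicoulombs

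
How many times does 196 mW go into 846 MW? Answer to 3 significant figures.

(846e6) / (196e-3) = 4.316e9

4320000000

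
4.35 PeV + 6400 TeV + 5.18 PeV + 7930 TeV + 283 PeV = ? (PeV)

In PeV:
  4.35 PeV → 4.35
  6400 TeV = 6400 × 10^-3 PeV = 6.4
  5.18 PeV → 5.18
  7930 TeV = 7930 × 10^-3 PeV = 7.93
  283 PeV → 283
Sum: 4.35 + 6.4 + 5.18 + 7.93 + 283 = 306.86

306.86 PeV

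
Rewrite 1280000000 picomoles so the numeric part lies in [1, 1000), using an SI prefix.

= 1.28 × 10⁻³ moles; 10⁻³ is milli.

1.28 millimoles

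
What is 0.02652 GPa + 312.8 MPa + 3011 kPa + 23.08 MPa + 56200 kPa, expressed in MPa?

421.611 MPa

In MPa:
  0.02652 GPa = 0.02652 × 10^3 MPa = 26.52
  312.8 MPa → 312.8
  3011 kPa = 3011 × 10^-3 MPa = 3.011
  23.08 MPa → 23.08
  56200 kPa = 56200 × 10^-3 MPa = 56.2
Sum: 26.52 + 312.8 + 3.011 + 23.08 + 56.2 = 421.611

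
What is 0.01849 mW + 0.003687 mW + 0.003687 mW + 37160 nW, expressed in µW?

In µW:
  0.01849 mW = 0.01849 × 10^3 µW = 18.49
  0.003687 mW = 0.003687 × 10^3 µW = 3.687
  0.003687 mW = 0.003687 × 10^3 µW = 3.687
  37160 nW = 37160 × 10^-3 µW = 37.16
Sum: 18.49 + 3.687 + 3.687 + 37.16 = 63.024

63.024 µW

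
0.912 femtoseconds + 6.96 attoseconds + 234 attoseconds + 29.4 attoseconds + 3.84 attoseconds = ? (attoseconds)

1186.2 attoseconds

In attoseconds:
  0.912 femtoseconds = 0.912 × 10^3 attoseconds = 912
  6.96 attoseconds → 6.96
  234 attoseconds → 234
  29.4 attoseconds → 29.4
  3.84 attoseconds → 3.84
Sum: 912 + 6.96 + 234 + 29.4 + 3.84 = 1186.2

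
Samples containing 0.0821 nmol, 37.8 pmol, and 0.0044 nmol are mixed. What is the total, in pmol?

124.3 pmol

In pmol:
  0.0821 nmol = 0.0821 × 10^3 pmol = 82.1
  37.8 pmol → 37.8
  0.0044 nmol = 0.0044 × 10^3 pmol = 4.4
Sum: 82.1 + 37.8 + 4.4 = 124.3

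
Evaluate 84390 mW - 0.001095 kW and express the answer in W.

83.295 W

In W:
  84390 mW = 84390 × 10⁻³ W = 84.39
  0.001095 kW = 0.001095 × 10³ W = 1.095
Difference: 84.39 - 1.095 = 83.295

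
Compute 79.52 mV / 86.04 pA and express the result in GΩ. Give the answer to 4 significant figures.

0.9242 GΩ

(79.52 × 10⁻³) / (86.04 × 10⁻¹²) = 0.924221 × 10⁹ Ω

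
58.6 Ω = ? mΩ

(no prefix) = 1e0, milli = 1e-3; factor is 1e3.
58.6 × 1e3 = 58600

58600 mΩ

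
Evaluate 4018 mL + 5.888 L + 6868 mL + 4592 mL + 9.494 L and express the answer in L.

30.86 L

In L:
  4018 mL = 4018e-3 L = 4.018
  5.888 L → 5.888
  6868 mL = 6868e-3 L = 6.868
  4592 mL = 4592e-3 L = 4.592
  9.494 L → 9.494
Sum: 4.018 + 5.888 + 6.868 + 4.592 + 9.494 = 30.86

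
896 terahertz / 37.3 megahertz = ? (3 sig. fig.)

24000000

(896e12) / (37.3e6) = 24.02e6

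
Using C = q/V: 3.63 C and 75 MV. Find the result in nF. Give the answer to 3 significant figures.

48.4 nF

(3.63) / (75e6) = 0.0484e-6 F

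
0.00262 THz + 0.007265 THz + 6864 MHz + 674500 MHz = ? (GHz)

In GHz:
  0.00262 THz = 0.00262e3 GHz = 2.62
  0.007265 THz = 0.007265e3 GHz = 7.265
  6864 MHz = 6864e-3 GHz = 6.864
  674500 MHz = 674500e-3 GHz = 674.5
Sum: 2.62 + 7.265 + 6.864 + 674.5 = 691.249

691.249 GHz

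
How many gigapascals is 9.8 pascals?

(no prefix) = 1e0, giga = 1e9; factor is 1e-9.
9.8 × 1e-9 = 0.0000000098

0.0000000098 gigapascals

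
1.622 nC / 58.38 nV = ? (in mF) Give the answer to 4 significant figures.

27.78 mF

(1.622e-9) / (58.38e-9) = 0.0277835 F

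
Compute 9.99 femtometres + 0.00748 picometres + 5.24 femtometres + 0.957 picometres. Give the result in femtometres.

979.71 femtometres

In femtometres:
  9.99 femtometres → 9.99
  0.00748 picometres = 0.00748 × 10³ femtometres = 7.48
  5.24 femtometres → 5.24
  0.957 picometres = 0.957 × 10³ femtometres = 957
Sum: 9.99 + 7.48 + 5.24 + 957 = 979.71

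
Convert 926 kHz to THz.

kilo = 10^3, tera = 10^12; factor is 10^-9.
926 × 10^-9 = 0.000000926

0.000000926 THz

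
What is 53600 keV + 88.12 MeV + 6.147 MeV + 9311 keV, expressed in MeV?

157.178 MeV

In MeV:
  53600 keV = 53600e-3 MeV = 53.6
  88.12 MeV → 88.12
  6.147 MeV → 6.147
  9311 keV = 9311e-3 MeV = 9.311
Sum: 53.6 + 88.12 + 6.147 + 9.311 = 157.178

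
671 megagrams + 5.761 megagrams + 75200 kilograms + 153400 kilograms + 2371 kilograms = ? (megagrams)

907.732 megagrams

In megagrams:
  671 megagrams → 671
  5.761 megagrams → 5.761
  75200 kilograms = 75200 × 10^-3 megagrams = 75.2
  153400 kilograms = 153400 × 10^-3 megagrams = 153.4
  2371 kilograms = 2371 × 10^-3 megagrams = 2.371
Sum: 671 + 5.761 + 75.2 + 153.4 + 2.371 = 907.732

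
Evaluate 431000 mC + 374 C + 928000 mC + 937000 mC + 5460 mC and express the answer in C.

In C:
  431000 mC = 431000 × 10⁻³ C = 431
  374 C → 374
  928000 mC = 928000 × 10⁻³ C = 928
  937000 mC = 937000 × 10⁻³ C = 937
  5460 mC = 5460 × 10⁻³ C = 5.46
Sum: 431 + 374 + 928 + 937 + 5.46 = 2675.46

2675.46 C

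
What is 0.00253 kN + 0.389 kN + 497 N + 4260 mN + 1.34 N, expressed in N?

894.13 N

In N:
  0.00253 kN = 0.00253 × 10^3 N = 2.53
  0.389 kN = 0.389 × 10^3 N = 389
  497 N → 497
  4260 mN = 4260 × 10^-3 N = 4.26
  1.34 N → 1.34
Sum: 2.53 + 389 + 497 + 4.26 + 1.34 = 894.13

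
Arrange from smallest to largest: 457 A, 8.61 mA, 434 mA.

457 A = 457 A
8.61 mA = 0.00861 A
434 mA = 0.434 A

8.61 mA < 434 mA < 457 A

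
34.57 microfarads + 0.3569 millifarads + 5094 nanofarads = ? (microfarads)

In microfarads:
  34.57 microfarads → 34.57
  0.3569 millifarads = 0.3569 × 10³ microfarads = 356.9
  5094 nanofarads = 5094 × 10⁻³ microfarads = 5.094
Sum: 34.57 + 356.9 + 5.094 = 396.564

396.564 microfarads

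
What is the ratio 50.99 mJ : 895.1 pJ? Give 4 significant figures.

(50.99e-3) / (895.1e-12) = 0.056966e9

56970000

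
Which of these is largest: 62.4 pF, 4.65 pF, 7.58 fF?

62.4 pF

62.4 pF = 0.0000000000624 F
4.65 pF = 0.00000000000465 F
7.58 fF = 0.00000000000000758 F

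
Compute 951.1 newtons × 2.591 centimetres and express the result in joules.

24.643001 joules

951.1 × 2.591 × 10^-2 = 2464.3001 × 10^-2 J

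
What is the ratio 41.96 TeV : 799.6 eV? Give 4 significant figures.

52480000000

(41.96e12) / (799.6) = 0.052476e12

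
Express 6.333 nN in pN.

nano = 10^-9, pico = 10^-12; factor is 10^3.
6.333 × 10^3 = 6333

6333 pN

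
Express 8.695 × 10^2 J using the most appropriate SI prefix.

= 869.5 J; mantissa already in [1, 1000).

869.5 J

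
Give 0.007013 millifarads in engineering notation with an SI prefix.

= 7.013 × 10⁻⁶ farads; 10⁻⁶ is micro.

7.013 microfarads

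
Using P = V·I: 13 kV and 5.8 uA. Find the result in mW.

13 × 10^3 × 5.8 × 10^-6 = 75.4 × 10^-3 W

75.4 mW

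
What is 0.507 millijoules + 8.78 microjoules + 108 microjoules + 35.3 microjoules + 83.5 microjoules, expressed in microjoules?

742.58 microjoules

In microjoules:
  0.507 millijoules = 0.507 × 10^3 microjoules = 507
  8.78 microjoules → 8.78
  108 microjoules → 108
  35.3 microjoules → 35.3
  83.5 microjoules → 83.5
Sum: 507 + 8.78 + 108 + 35.3 + 83.5 = 742.58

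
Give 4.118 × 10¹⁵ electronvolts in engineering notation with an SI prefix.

4.118 petaelectronvolts

= 4.118 × 10¹⁵ electronvolts; 10¹⁵ is peta.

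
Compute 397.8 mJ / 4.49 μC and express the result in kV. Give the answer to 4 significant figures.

88.60 kV

(397.8e-3) / (4.49e-6) = 88.5969e3 V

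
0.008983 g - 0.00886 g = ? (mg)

0.123 mg

In mg:
  0.008983 g = 0.008983e3 mg = 8.983
  0.00886 g = 0.00886e3 mg = 8.86
Difference: 8.983 - 8.86 = 0.123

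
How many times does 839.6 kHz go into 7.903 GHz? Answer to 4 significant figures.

(7.903 × 10⁹) / (839.6 × 10³) = 0.0094128 × 10⁶

9413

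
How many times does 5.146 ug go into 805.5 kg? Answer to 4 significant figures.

(805.5e3) / (5.146e-6) = 156.53e9

156500000000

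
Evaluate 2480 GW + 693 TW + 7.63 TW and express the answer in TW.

In TW:
  2480 GW = 2480 × 10⁻³ TW = 2.48
  693 TW → 693
  7.63 TW → 7.63
Sum: 2.48 + 693 + 7.63 = 703.11

703.11 TW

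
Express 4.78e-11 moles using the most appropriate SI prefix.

47.8 picomoles

= 47.8e-12 moles; 1e-12 is pico.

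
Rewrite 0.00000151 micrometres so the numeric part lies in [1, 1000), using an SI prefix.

1.51 picometres

= 1.51e-12 metres; 1e-12 is pico.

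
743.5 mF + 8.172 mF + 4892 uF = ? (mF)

756.564 mF

In mF:
  743.5 mF → 743.5
  8.172 mF → 8.172
  4892 uF = 4892 × 10^-3 mF = 4.892
Sum: 743.5 + 8.172 + 4.892 = 756.564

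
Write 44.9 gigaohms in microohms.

44900000000000000 microohms

giga = 10^9, micro = 10^-6; factor is 10^15.
44.9 × 10^15 = 44900000000000000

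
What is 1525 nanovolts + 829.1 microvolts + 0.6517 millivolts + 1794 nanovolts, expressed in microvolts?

1484.119 microvolts

In microvolts:
  1525 nanovolts = 1525e-3 microvolts = 1.525
  829.1 microvolts → 829.1
  0.6517 millivolts = 0.6517e3 microvolts = 651.7
  1794 nanovolts = 1794e-3 microvolts = 1.794
Sum: 1.525 + 829.1 + 651.7 + 1.794 = 1484.119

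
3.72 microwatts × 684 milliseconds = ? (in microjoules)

3.72e-6 × 684e-3 = 2544.48e-9 J

2.54448 microjoules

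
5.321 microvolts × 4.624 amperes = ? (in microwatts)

5.321 × 10⁻⁶ × 4.624 = 24.604304 × 10⁻⁶ W

24.604304 microwatts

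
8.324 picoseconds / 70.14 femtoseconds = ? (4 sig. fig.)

118.7

(8.324 × 10⁻¹²) / (70.14 × 10⁻¹⁵) = 0.11868 × 10³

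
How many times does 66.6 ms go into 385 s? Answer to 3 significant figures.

(385) / (66.6 × 10^-3) = 5.781 × 10^3

5780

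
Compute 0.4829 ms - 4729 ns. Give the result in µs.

In µs:
  0.4829 ms = 0.4829 × 10^3 µs = 482.9
  4729 ns = 4729 × 10^-3 µs = 4.729
Difference: 482.9 - 4.729 = 478.171

478.171 µs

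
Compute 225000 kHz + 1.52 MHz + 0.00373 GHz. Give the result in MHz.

230.25 MHz

In MHz:
  225000 kHz = 225000 × 10^-3 MHz = 225
  1.52 MHz → 1.52
  0.00373 GHz = 0.00373 × 10^3 MHz = 3.73
Sum: 225 + 1.52 + 3.73 = 230.25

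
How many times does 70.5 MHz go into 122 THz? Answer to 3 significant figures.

1730000

(122 × 10¹²) / (70.5 × 10⁶) = 1.73 × 10⁶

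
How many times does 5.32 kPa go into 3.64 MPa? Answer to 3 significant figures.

684

(3.64 × 10⁶) / (5.32 × 10³) = 0.6842 × 10³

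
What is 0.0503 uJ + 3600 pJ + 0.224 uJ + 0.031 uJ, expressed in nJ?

In nJ:
  0.0503 uJ = 0.0503 × 10^3 nJ = 50.3
  3600 pJ = 3600 × 10^-3 nJ = 3.6
  0.224 uJ = 0.224 × 10^3 nJ = 224
  0.031 uJ = 0.031 × 10^3 nJ = 31
Sum: 50.3 + 3.6 + 224 + 31 = 308.9

308.9 nJ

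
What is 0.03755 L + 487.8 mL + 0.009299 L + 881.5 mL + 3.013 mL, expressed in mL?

In mL:
  0.03755 L = 0.03755e3 mL = 37.55
  487.8 mL → 487.8
  0.009299 L = 0.009299e3 mL = 9.299
  881.5 mL → 881.5
  3.013 mL → 3.013
Sum: 37.55 + 487.8 + 9.299 + 881.5 + 3.013 = 1419.162

1419.162 mL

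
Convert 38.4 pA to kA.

pico = 1e-12, kilo = 1e3; factor is 1e-15.
38.4 × 1e-15 = 0.0000000000000384

0.0000000000000384 kA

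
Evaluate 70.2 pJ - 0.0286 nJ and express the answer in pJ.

In pJ:
  70.2 pJ → 70.2
  0.0286 nJ = 0.0286 × 10³ pJ = 28.6
Difference: 70.2 - 28.6 = 41.6

41.6 pJ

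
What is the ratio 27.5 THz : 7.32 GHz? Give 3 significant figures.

(27.5e12) / (7.32e9) = 3.757e3

3760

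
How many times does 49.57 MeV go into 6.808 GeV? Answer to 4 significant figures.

137.3

(6.808e9) / (49.57e6) = 0.13734e3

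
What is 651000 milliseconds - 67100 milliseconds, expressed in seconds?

In seconds:
  651000 milliseconds = 651000 × 10⁻³ seconds = 651
  67100 milliseconds = 67100 × 10⁻³ seconds = 67.1
Difference: 651 - 67.1 = 583.9

583.9 seconds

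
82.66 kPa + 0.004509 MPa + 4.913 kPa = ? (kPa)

In kPa:
  82.66 kPa → 82.66
  0.004509 MPa = 0.004509e3 kPa = 4.509
  4.913 kPa → 4.913
Sum: 82.66 + 4.509 + 4.913 = 92.082

92.082 kPa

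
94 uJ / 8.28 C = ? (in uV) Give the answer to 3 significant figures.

11.4 uV

(94e-6) / (8.28) = 11.353e-6 V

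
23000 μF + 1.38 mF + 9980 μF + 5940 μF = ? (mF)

40.3 mF

In mF:
  23000 μF = 23000e-3 mF = 23
  1.38 mF → 1.38
  9980 μF = 9980e-3 mF = 9.98
  5940 μF = 5940e-3 mF = 5.94
Sum: 23 + 1.38 + 9.98 + 5.94 = 40.3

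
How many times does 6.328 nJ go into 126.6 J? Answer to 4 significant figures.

(126.6) / (6.328 × 10⁻⁹) = 20.006 × 10⁹

20010000000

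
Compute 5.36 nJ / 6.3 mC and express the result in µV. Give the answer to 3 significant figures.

(5.36 × 10^-9) / (6.3 × 10^-3) = 0.85079 × 10^-6 V

0.851 µV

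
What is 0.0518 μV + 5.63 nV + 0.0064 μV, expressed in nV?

In nV:
  0.0518 μV = 0.0518 × 10^3 nV = 51.8
  5.63 nV → 5.63
  0.0064 μV = 0.0064 × 10^3 nV = 6.4
Sum: 51.8 + 5.63 + 6.4 = 63.83

63.83 nV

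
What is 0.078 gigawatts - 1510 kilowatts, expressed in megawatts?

76.49 megawatts

In megawatts:
  0.078 gigawatts = 0.078e3 megawatts = 78
  1510 kilowatts = 1510e-3 megawatts = 1.51
Difference: 78 - 1.51 = 76.49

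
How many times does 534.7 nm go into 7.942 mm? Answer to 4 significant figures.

14850

(7.942 × 10⁻³) / (534.7 × 10⁻⁹) = 0.014853 × 10⁶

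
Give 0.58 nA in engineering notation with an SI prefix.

= 580 × 10⁻¹² A; 10⁻¹² is pico.

580 pA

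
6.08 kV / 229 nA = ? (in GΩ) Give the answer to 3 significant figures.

26.6 GΩ

(6.08 × 10^3) / (229 × 10^-9) = 0.02655 × 10^12 Ω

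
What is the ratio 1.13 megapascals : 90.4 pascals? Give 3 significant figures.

(1.13 × 10^6) / (90.4) = 0.0125 × 10^6

12500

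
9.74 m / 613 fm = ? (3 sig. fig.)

15900000000000

(9.74) / (613 × 10⁻¹⁵) = 0.01589 × 10¹⁵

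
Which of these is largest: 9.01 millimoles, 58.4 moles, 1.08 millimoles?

58.4 moles

9.01 millimoles = 0.00901 moles
58.4 moles = 58.4 moles
1.08 millimoles = 0.00108 moles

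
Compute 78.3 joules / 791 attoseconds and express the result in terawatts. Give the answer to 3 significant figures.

99000 terawatts

(78.3) / (791 × 10⁻¹⁸) = 0.098989 × 10¹⁸ W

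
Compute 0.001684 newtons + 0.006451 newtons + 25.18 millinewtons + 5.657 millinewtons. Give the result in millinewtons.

In millinewtons:
  0.001684 newtons = 0.001684 × 10^3 millinewtons = 1.684
  0.006451 newtons = 0.006451 × 10^3 millinewtons = 6.451
  25.18 millinewtons → 25.18
  5.657 millinewtons → 5.657
Sum: 1.684 + 6.451 + 25.18 + 5.657 = 38.972

38.972 millinewtons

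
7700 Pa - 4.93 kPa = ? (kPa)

2.77 kPa

In kPa:
  7700 Pa = 7700 × 10^-3 kPa = 7.7
  4.93 kPa → 4.93
Difference: 7.7 - 4.93 = 2.77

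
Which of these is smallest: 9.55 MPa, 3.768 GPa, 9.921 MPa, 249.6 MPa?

9.55 MPa

9.55 MPa = 9550000 Pa
3.768 GPa = 3768000000 Pa
9.921 MPa = 9921000 Pa
249.6 MPa = 249600000 Pa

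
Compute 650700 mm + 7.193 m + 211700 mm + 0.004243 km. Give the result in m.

In m:
  650700 mm = 650700 × 10^-3 m = 650.7
  7.193 m → 7.193
  211700 mm = 211700 × 10^-3 m = 211.7
  0.004243 km = 0.004243 × 10^3 m = 4.243
Sum: 650.7 + 7.193 + 211.7 + 4.243 = 873.836

873.836 m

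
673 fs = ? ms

femto = 1e-15, milli = 1e-3; factor is 1e-12.
673 × 1e-12 = 0.000000000673

0.000000000673 ms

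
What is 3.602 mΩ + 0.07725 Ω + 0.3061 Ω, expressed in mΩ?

386.952 mΩ

In mΩ:
  3.602 mΩ → 3.602
  0.07725 Ω = 0.07725 × 10^3 mΩ = 77.25
  0.3061 Ω = 0.3061 × 10^3 mΩ = 306.1
Sum: 3.602 + 77.25 + 306.1 = 386.952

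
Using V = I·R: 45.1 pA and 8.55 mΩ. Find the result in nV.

0.000385605 nV

45.1 × 10^-12 × 8.55 × 10^-3 = 385.605 × 10^-15 V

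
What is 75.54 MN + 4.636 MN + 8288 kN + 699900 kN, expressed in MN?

In MN:
  75.54 MN → 75.54
  4.636 MN → 4.636
  8288 kN = 8288e-3 MN = 8.288
  699900 kN = 699900e-3 MN = 699.9
Sum: 75.54 + 4.636 + 8.288 + 699.9 = 788.364

788.364 MN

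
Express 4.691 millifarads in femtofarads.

milli = 1e-3, femto = 1e-15; factor is 1e12.
4.691 × 1e12 = 4691000000000

4691000000000 femtofarads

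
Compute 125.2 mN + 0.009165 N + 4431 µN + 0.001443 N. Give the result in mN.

In mN:
  125.2 mN → 125.2
  0.009165 N = 0.009165 × 10³ mN = 9.165
  4431 µN = 4431 × 10⁻³ mN = 4.431
  0.001443 N = 0.001443 × 10³ mN = 1.443
Sum: 125.2 + 9.165 + 4.431 + 1.443 = 140.239

140.239 mN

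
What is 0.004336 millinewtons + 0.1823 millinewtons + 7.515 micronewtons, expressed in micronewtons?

In micronewtons:
  0.004336 millinewtons = 0.004336e3 micronewtons = 4.336
  0.1823 millinewtons = 0.1823e3 micronewtons = 182.3
  7.515 micronewtons → 7.515
Sum: 4.336 + 182.3 + 7.515 = 194.151

194.151 micronewtons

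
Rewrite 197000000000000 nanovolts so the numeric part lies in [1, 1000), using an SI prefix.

197 kilovolts

= 197e3 volts; 1e3 is kilo.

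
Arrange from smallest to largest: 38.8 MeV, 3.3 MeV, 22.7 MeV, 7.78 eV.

7.78 eV < 3.3 MeV < 22.7 MeV < 38.8 MeV

38.8 MeV = 38800000 eV
3.3 MeV = 3300000 eV
22.7 MeV = 22700000 eV
7.78 eV = 7.78 eV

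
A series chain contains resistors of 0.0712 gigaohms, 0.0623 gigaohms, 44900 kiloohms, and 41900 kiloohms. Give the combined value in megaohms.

In megaohms:
  0.0712 gigaohms = 0.0712e3 megaohms = 71.2
  0.0623 gigaohms = 0.0623e3 megaohms = 62.3
  44900 kiloohms = 44900e-3 megaohms = 44.9
  41900 kiloohms = 41900e-3 megaohms = 41.9
Sum: 71.2 + 62.3 + 44.9 + 41.9 = 220.3

220.3 megaohms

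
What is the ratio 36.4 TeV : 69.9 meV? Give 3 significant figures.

521000000000000

(36.4 × 10^12) / (69.9 × 10^-3) = 0.5207 × 10^15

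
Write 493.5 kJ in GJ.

kilo = 10³, giga = 10⁹; factor is 10⁻⁶.
493.5 × 10⁻⁶ = 0.0004935

0.0004935 GJ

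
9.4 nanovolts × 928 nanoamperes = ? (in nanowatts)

9.4 × 10^-9 × 928 × 10^-9 = 8723.2 × 10^-18 W

0.0000087232 nanowatts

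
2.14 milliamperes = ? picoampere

2140000000 picoamperes

milli = 10⁻³, pico = 10⁻¹²; factor is 10⁹.
2.14 × 10⁹ = 2140000000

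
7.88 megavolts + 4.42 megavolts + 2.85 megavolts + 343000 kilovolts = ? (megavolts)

In megavolts:
  7.88 megavolts → 7.88
  4.42 megavolts → 4.42
  2.85 megavolts → 2.85
  343000 kilovolts = 343000 × 10^-3 megavolts = 343
Sum: 7.88 + 4.42 + 2.85 + 343 = 358.15

358.15 megavolts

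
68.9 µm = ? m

micro = 1e-6, (no prefix) = 1e0; factor is 1e-6.
68.9 × 1e-6 = 0.0000689

0.0000689 m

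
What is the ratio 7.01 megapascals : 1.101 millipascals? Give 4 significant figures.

(7.01 × 10^6) / (1.101 × 10^-3) = 6.3669 × 10^9

6367000000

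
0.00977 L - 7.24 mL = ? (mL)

In mL:
  0.00977 L = 0.00977 × 10³ mL = 9.77
  7.24 mL → 7.24
Difference: 9.77 - 7.24 = 2.53

2.53 mL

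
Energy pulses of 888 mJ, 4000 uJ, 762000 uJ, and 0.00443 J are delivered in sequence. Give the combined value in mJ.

In mJ:
  888 mJ → 888
  4000 uJ = 4000 × 10^-3 mJ = 4
  762000 uJ = 762000 × 10^-3 mJ = 762
  0.00443 J = 0.00443 × 10^3 mJ = 4.43
Sum: 888 + 4 + 762 + 4.43 = 1658.43

1658.43 mJ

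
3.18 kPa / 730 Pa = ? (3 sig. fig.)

4.36

(3.18 × 10^3) / (730) = 0.004356 × 10^3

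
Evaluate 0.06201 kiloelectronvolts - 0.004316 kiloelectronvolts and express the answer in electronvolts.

57.694 electronvolts

In electronvolts:
  0.06201 kiloelectronvolts = 0.06201 × 10³ electronvolts = 62.01
  0.004316 kiloelectronvolts = 0.004316 × 10³ electronvolts = 4.316
Difference: 62.01 - 4.316 = 57.694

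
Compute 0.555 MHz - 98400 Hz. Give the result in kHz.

456.6 kHz

In kHz:
  0.555 MHz = 0.555 × 10^3 kHz = 555
  98400 Hz = 98400 × 10^-3 kHz = 98.4
Difference: 555 - 98.4 = 456.6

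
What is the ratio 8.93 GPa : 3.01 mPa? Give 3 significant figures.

(8.93 × 10⁹) / (3.01 × 10⁻³) = 2.967 × 10¹²

2970000000000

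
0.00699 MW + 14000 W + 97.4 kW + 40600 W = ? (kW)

158.99 kW

In kW:
  0.00699 MW = 0.00699 × 10^3 kW = 6.99
  14000 W = 14000 × 10^-3 kW = 14
  97.4 kW → 97.4
  40600 W = 40600 × 10^-3 kW = 40.6
Sum: 6.99 + 14 + 97.4 + 40.6 = 158.99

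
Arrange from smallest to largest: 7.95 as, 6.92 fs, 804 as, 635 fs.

7.95 as = 0.00000000000000000795 s
6.92 fs = 0.00000000000000692 s
804 as = 0.000000000000000804 s
635 fs = 0.000000000000635 s

7.95 as < 804 as < 6.92 fs < 635 fs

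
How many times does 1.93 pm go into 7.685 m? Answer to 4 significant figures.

3982000000000

(7.685) / (1.93e-12) = 3.9819e12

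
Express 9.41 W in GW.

(no prefix) = 10⁰, giga = 10⁹; factor is 10⁻⁹.
9.41 × 10⁻⁹ = 0.00000000941

0.00000000941 GW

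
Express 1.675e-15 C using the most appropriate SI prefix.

1.675 fC

= 1.675e-15 C; 1e-15 is femto.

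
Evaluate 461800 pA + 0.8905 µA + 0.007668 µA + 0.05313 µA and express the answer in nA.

In nA:
  461800 pA = 461800 × 10⁻³ nA = 461.8
  0.8905 µA = 0.8905 × 10³ nA = 890.5
  0.007668 µA = 0.007668 × 10³ nA = 7.668
  0.05313 µA = 0.05313 × 10³ nA = 53.13
Sum: 461.8 + 890.5 + 7.668 + 53.13 = 1413.098

1413.098 nA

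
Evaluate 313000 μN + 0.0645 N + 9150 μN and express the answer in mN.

In mN:
  313000 μN = 313000 × 10⁻³ mN = 313
  0.0645 N = 0.0645 × 10³ mN = 64.5
  9150 μN = 9150 × 10⁻³ mN = 9.15
Sum: 313 + 64.5 + 9.15 = 386.65

386.65 mN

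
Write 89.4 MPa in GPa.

mega = 1e6, giga = 1e9; factor is 1e-3.
89.4 × 1e-3 = 0.0894

0.0894 GPa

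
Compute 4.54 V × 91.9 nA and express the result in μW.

4.54 × 91.9e-9 = 417.226e-9 W

0.417226 μW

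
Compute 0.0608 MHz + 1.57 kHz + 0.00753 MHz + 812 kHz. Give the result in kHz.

881.9 kHz

In kHz:
  0.0608 MHz = 0.0608e3 kHz = 60.8
  1.57 kHz → 1.57
  0.00753 MHz = 0.00753e3 kHz = 7.53
  812 kHz → 812
Sum: 60.8 + 1.57 + 7.53 + 812 = 881.9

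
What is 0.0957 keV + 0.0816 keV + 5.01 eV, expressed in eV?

In eV:
  0.0957 keV = 0.0957 × 10^3 eV = 95.7
  0.0816 keV = 0.0816 × 10^3 eV = 81.6
  5.01 eV → 5.01
Sum: 95.7 + 81.6 + 5.01 = 182.31

182.31 eV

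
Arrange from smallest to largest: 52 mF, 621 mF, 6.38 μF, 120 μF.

52 mF = 0.052 F
621 mF = 0.621 F
6.38 μF = 0.00000638 F
120 μF = 0.00012 F

6.38 μF < 120 μF < 52 mF < 621 mF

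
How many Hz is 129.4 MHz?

mega = 10^6, (no prefix) = 10^0; factor is 10^6.
129.4 × 10^6 = 129400000

129400000 Hz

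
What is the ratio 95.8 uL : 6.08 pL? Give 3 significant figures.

(95.8 × 10^-6) / (6.08 × 10^-12) = 15.76 × 10^6

15800000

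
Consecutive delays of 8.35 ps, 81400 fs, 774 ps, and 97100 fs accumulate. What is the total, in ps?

960.85 ps

In ps:
  8.35 ps → 8.35
  81400 fs = 81400e-3 ps = 81.4
  774 ps → 774
  97100 fs = 97100e-3 ps = 97.1
Sum: 8.35 + 81.4 + 774 + 97.1 = 960.85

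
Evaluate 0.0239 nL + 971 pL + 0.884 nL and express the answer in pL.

In pL:
  0.0239 nL = 0.0239e3 pL = 23.9
  971 pL → 971
  0.884 nL = 0.884e3 pL = 884
Sum: 23.9 + 971 + 884 = 1878.9

1878.9 pL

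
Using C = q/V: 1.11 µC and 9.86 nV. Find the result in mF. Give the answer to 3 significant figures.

(1.11 × 10⁻⁶) / (9.86 × 10⁻⁹) = 0.11258 × 10³ F

113000 mF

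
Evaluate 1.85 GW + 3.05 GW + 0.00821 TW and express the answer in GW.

In GW:
  1.85 GW → 1.85
  3.05 GW → 3.05
  0.00821 TW = 0.00821 × 10^3 GW = 8.21
Sum: 1.85 + 3.05 + 8.21 = 13.11

13.11 GW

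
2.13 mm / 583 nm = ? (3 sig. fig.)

3650

(2.13e-3) / (583e-9) = 0.003654e6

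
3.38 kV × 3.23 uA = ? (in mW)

10.9174 mW

3.38 × 10³ × 3.23 × 10⁻⁶ = 10.9174 × 10⁻³ W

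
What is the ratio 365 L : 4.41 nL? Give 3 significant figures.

82800000000

(365) / (4.41 × 10^-9) = 82.77 × 10^9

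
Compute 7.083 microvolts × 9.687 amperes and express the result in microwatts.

68.613021 microwatts

7.083e-6 × 9.687 = 68.613021e-6 W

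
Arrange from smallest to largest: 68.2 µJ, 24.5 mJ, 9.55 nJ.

68.2 µJ = 0.0000682 J
24.5 mJ = 0.0245 J
9.55 nJ = 0.00000000955 J

9.55 nJ < 68.2 µJ < 24.5 mJ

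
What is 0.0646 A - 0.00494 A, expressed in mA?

59.66 mA

In mA:
  0.0646 A = 0.0646 × 10³ mA = 64.6
  0.00494 A = 0.00494 × 10³ mA = 4.94
Difference: 64.6 - 4.94 = 59.66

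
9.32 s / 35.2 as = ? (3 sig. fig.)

(9.32) / (35.2 × 10^-18) = 0.2648 × 10^18

265000000000000000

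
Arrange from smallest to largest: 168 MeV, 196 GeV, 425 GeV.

168 MeV < 196 GeV < 425 GeV

168 MeV = 168000000 eV
196 GeV = 196000000000 eV
425 GeV = 425000000000 eV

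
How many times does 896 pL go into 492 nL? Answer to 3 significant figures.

(492 × 10^-9) / (896 × 10^-12) = 0.5491 × 10^3

549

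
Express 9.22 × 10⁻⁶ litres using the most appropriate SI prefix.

9.22 microlitres

= 9.22 × 10⁻⁶ litres; 10⁻⁶ is micro.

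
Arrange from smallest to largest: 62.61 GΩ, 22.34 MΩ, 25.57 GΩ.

22.34 MΩ < 25.57 GΩ < 62.61 GΩ

62.61 GΩ = 62610000000 Ω
22.34 MΩ = 22340000 Ω
25.57 GΩ = 25570000000 Ω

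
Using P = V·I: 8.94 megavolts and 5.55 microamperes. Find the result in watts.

49.617 watts

8.94e6 × 5.55e-6 = 49.617 W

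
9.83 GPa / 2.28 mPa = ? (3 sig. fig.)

(9.83 × 10⁹) / (2.28 × 10⁻³) = 4.311 × 10¹²

4310000000000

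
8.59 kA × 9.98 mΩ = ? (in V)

85.7282 V

8.59 × 10^3 × 9.98 × 10^-3 = 85.7282 V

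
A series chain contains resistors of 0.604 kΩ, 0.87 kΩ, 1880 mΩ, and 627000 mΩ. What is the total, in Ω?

In Ω:
  0.604 kΩ = 0.604e3 Ω = 604
  0.87 kΩ = 0.87e3 Ω = 870
  1880 mΩ = 1880e-3 Ω = 1.88
  627000 mΩ = 627000e-3 Ω = 627
Sum: 604 + 870 + 1.88 + 627 = 2102.88

2102.88 Ω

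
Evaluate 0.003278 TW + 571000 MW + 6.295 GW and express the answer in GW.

In GW:
  0.003278 TW = 0.003278 × 10³ GW = 3.278
  571000 MW = 571000 × 10⁻³ GW = 571
  6.295 GW → 6.295
Sum: 3.278 + 571 + 6.295 = 580.573

580.573 GW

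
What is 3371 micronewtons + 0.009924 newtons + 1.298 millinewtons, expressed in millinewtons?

In millinewtons:
  3371 micronewtons = 3371 × 10⁻³ millinewtons = 3.371
  0.009924 newtons = 0.009924 × 10³ millinewtons = 9.924
  1.298 millinewtons → 1.298
Sum: 3.371 + 9.924 + 1.298 = 14.593

14.593 millinewtons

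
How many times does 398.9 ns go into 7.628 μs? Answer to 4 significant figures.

19.12

(7.628e-6) / (398.9e-9) = 0.019123e3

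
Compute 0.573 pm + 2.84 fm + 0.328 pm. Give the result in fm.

In fm:
  0.573 pm = 0.573 × 10³ fm = 573
  2.84 fm → 2.84
  0.328 pm = 0.328 × 10³ fm = 328
Sum: 573 + 2.84 + 328 = 903.84

903.84 fm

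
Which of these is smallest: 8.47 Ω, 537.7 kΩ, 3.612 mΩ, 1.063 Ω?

3.612 mΩ

8.47 Ω = 8.47 Ω
537.7 kΩ = 537700 Ω
3.612 mΩ = 0.003612 Ω
1.063 Ω = 1.063 Ω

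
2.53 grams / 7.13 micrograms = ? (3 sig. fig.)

(2.53) / (7.13e-6) = 0.3548e6

355000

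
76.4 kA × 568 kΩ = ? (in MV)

76.4 × 10^3 × 568 × 10^3 = 43395.2 × 10^6 V

43395.2 MV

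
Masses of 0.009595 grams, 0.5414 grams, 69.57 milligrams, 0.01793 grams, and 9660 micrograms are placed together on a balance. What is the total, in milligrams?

In milligrams:
  0.009595 grams = 0.009595 × 10^3 milligrams = 9.595
  0.5414 grams = 0.5414 × 10^3 milligrams = 541.4
  69.57 milligrams → 69.57
  0.01793 grams = 0.01793 × 10^3 milligrams = 17.93
  9660 micrograms = 9660 × 10^-3 milligrams = 9.66
Sum: 9.595 + 541.4 + 69.57 + 17.93 + 9.66 = 648.155

648.155 milligrams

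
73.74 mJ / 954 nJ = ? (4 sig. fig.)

77300

(73.74e-3) / (954e-9) = 0.077296e6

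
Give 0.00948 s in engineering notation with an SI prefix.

9.48 ms

= 9.48 × 10⁻³ s; 10⁻³ is milli.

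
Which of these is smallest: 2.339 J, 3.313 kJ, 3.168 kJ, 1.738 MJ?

2.339 J = 2.339 J
3.313 kJ = 3313 J
3.168 kJ = 3168 J
1.738 MJ = 1738000 J

2.339 J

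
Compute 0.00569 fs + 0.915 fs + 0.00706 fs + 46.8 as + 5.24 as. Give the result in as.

979.79 as

In as:
  0.00569 fs = 0.00569 × 10^3 as = 5.69
  0.915 fs = 0.915 × 10^3 as = 915
  0.00706 fs = 0.00706 × 10^3 as = 7.06
  46.8 as → 46.8
  5.24 as → 5.24
Sum: 5.69 + 915 + 7.06 + 46.8 + 5.24 = 979.79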